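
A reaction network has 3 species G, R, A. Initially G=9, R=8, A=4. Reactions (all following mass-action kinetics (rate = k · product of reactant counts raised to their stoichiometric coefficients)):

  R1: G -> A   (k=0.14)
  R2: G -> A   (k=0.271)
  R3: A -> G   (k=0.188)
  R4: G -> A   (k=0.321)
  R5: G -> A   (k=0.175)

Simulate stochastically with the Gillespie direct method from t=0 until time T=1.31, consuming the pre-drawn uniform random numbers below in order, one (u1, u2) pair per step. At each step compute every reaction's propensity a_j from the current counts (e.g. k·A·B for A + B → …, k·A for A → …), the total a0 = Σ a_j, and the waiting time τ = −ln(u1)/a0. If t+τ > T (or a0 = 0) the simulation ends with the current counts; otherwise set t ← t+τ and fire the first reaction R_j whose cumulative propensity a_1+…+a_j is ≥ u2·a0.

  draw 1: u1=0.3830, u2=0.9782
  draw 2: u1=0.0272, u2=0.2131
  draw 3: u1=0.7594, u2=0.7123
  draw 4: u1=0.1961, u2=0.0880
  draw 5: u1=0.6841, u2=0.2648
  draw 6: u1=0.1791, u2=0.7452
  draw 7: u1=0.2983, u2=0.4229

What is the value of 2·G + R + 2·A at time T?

Check how each reaction changes W = 2·G + R + 2·A (weight of products minus weight of reactants):
R1: G -> A: (2·1) − (2·1) = 2 − 2 = 0
R2: G -> A: (2·1) − (2·1) = 2 − 2 = 0
R3: A -> G: (2·1) − (2·1) = 2 − 2 = 0
R4: G -> A: (2·1) − (2·1) = 2 − 2 = 0
R5: G -> A: (2·1) − (2·1) = 2 − 2 = 0
Every reaction leaves W unchanged, so W is conserved and no simulation is needed: W(T) = W(0) = 2·9 + 8 + 2·4 = 34

Value at T = 34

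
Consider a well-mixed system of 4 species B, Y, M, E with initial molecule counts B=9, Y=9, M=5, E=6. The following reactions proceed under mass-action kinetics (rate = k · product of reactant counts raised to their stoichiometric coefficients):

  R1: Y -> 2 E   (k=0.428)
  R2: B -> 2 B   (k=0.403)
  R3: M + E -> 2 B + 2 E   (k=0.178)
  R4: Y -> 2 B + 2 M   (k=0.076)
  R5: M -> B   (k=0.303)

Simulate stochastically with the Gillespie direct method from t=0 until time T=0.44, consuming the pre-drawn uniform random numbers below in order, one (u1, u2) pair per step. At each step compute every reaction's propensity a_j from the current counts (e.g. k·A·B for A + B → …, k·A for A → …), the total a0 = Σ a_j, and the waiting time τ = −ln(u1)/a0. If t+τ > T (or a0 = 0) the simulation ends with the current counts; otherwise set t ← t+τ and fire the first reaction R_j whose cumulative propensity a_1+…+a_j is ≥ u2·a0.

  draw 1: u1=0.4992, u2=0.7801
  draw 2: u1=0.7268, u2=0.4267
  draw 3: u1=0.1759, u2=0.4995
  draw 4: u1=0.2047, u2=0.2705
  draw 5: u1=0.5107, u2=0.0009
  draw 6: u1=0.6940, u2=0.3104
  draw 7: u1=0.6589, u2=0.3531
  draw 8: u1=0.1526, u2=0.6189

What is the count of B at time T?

t=0.000: B=9 Y=9 M=5 E=6
Draw 1: a1=3.852, a2=3.627, a3=5.340, a4=0.684, a5=1.515, a0=15.018; τ=−ln(0.4992)/15.018=0.046 → t=0.046; u2·a0=0.7801·15.018=11.716; a1+a2=7.479 < 11.716 ≤ a1+…+a3=12.819 → R3 fires; B=11 Y=9 M=4 E=7
Draw 2: a1=3.852, a2=4.433, a3=4.984, a4=0.684, a5=1.212, a0=15.165; τ=−ln(0.7268)/15.165=0.021 → t=0.067; u2·a0=0.4267·15.165=6.471; a1=3.852 < 6.471 ≤ a1+a2=8.285 → R2 fires; B=12 Y=9 M=4 E=7
Draw 3: a1=3.852, a2=4.836, a3=4.984, a4=0.684, a5=1.212, a0=15.568; τ=−ln(0.1759)/15.568=0.112 → t=0.179; u2·a0=0.4995·15.568=7.776; a1=3.852 < 7.776 ≤ a1+a2=8.688 → R2 fires; B=13 Y=9 M=4 E=7
Draw 4: a1=3.852, a2=5.239, a3=4.984, a4=0.684, a5=1.212, a0=15.971; τ=−ln(0.2047)/15.971=0.099 → t=0.278; u2·a0=0.2705·15.971=4.320; a1=3.852 < 4.320 ≤ a1+a2=9.091 → R2 fires; B=14 Y=9 M=4 E=7
Draw 5: a1=3.852, a2=5.642, a3=4.984, a4=0.684, a5=1.212, a0=16.374; τ=−ln(0.5107)/16.374=0.041 → t=0.319; u2·a0=0.0009·16.374=0.015 ≤ a1=3.852 → R1 fires; B=14 Y=8 M=4 E=9
Draw 6: a1=3.424, a2=5.642, a3=6.408, a4=0.608, a5=1.212, a0=17.294; τ=−ln(0.6940)/17.294=0.021 → t=0.340; u2·a0=0.3104·17.294=5.368; a1=3.424 < 5.368 ≤ a1+a2=9.066 → R2 fires; B=15 Y=8 M=4 E=9
Draw 7: a1=3.424, a2=6.045, a3=6.408, a4=0.608, a5=1.212, a0=17.697; τ=−ln(0.6589)/17.697=0.024 → t=0.364; u2·a0=0.3531·17.697=6.249; a1=3.424 < 6.249 ≤ a1+a2=9.469 → R2 fires; B=16 Y=8 M=4 E=9
Draw 8: a1=3.424, a2=6.448, a3=6.408, a4=0.608, a5=1.212, a0=18.100; τ=−ln(0.1526)/18.100=0.104 → t=0.468 > T=0.44: stop.
Read off B at T=0.44: 16

B at T = 16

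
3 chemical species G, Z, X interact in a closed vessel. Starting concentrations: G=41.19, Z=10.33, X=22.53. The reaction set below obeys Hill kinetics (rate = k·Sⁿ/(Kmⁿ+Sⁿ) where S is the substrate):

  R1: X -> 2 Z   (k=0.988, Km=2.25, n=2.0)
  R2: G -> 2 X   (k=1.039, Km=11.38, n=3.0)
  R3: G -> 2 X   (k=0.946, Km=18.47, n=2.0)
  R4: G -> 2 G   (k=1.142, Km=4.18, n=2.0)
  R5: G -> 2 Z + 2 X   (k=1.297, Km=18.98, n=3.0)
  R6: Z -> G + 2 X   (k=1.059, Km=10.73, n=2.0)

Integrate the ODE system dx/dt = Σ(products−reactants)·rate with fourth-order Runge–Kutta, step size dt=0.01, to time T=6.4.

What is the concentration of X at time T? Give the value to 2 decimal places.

X at T = 64.08

RK4 with dt=0.01: 640 steps to T=6.4. Trajectory (selected grid times):
t=0.00: G=41.19 Z=10.33 X=22.53
t=0.71: G=40.28 Z=12.99 X=26.88
t=1.42: G=39.46 Z=15.56 X=31.35
t=2.13: G=38.70 Z=18.08 X=35.91
t=2.84: G=37.99 Z=20.55 X=40.53
t=3.56: G=37.31 Z=23.01 X=45.26
t=4.27: G=36.68 Z=25.40 X=49.94
t=4.98: G=36.07 Z=27.77 X=54.65
t=5.69: G=35.48 Z=30.11 X=59.36
t=6.40: G=34.92 Z=32.43 X=64.08
Read off X at T=6.4: 64.08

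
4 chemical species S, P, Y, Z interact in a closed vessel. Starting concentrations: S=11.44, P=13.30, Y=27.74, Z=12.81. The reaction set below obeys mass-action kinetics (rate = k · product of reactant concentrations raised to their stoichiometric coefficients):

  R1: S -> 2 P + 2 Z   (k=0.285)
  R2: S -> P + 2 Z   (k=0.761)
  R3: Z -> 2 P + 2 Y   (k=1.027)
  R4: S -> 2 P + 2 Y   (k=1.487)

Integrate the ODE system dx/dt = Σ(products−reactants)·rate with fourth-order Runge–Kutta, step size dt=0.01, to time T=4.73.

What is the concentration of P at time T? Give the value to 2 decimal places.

P at T = 76.81

RK4 with dt=0.01: 473 steps to T=4.73. Trajectory (selected grid times):
t=0.00: S=11.44 P=13.30 Y=27.74 Z=12.81
t=0.53: S=2.99 P=42.24 Y=52.24 Z=12.50
t=1.05: S=0.80 P=57.27 Y=66.12 Z=8.65
t=1.58: S=0.21 P=65.81 Y=74.35 Z=5.37
t=2.10: S=0.06 P=70.59 Y=79.04 Z=3.24
t=2.63: S=0.01 P=73.40 Y=81.83 Z=1.91
t=3.15: S=0.00 P=75.00 Y=83.43 Z=1.12
t=3.68: S=0.00 P=75.95 Y=84.38 Z=0.65
t=4.20: S=0.00 P=76.49 Y=84.92 Z=0.38
t=4.73: S=0.00 P=76.81 Y=85.24 Z=0.22
Read off P at T=4.73: 76.81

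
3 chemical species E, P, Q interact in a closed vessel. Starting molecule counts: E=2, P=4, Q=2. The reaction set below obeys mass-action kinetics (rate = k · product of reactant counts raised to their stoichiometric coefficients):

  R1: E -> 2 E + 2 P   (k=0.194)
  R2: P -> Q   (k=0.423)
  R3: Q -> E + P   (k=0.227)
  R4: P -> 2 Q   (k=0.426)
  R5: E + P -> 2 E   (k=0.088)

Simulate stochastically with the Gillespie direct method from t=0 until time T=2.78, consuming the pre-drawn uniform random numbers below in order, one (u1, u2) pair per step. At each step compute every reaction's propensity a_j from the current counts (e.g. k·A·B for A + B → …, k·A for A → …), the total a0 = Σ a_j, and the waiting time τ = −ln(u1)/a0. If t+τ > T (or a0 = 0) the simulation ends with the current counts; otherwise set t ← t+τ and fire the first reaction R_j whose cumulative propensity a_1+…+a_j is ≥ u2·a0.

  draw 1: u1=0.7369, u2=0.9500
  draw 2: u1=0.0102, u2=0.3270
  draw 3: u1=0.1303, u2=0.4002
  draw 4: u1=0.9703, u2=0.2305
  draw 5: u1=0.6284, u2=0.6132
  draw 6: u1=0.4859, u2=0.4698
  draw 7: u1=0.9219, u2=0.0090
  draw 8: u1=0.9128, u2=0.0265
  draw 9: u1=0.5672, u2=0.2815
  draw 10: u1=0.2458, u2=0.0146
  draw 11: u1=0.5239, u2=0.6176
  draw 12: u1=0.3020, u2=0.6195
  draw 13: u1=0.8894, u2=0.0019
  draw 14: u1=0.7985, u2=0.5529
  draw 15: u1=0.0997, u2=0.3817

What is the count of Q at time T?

Q at T = 10

t=0.000: E=2 P=4 Q=2
Draw 1: a1=0.388, a2=1.692, a3=0.454, a4=1.704, a5=0.704, a0=4.942; τ=−ln(0.7369)/4.942=0.062 → t=0.062; u2·a0=0.9500·4.942=4.695; a1+…+a4=4.238 < 4.695 ≤ a1+…+a5=4.942 → R5 fires; E=3 P=3 Q=2
Draw 2: a1=0.582, a2=1.269, a3=0.454, a4=1.278, a5=0.792, a0=4.375; τ=−ln(0.0102)/4.375=1.048 → t=1.110; u2·a0=0.3270·4.375=1.431; a1=0.582 < 1.431 ≤ a1+a2=1.851 → R2 fires; E=3 P=2 Q=3
Draw 3: a1=0.582, a2=0.846, a3=0.681, a4=0.852, a5=0.528, a0=3.489; τ=−ln(0.1303)/3.489=0.584 → t=1.694; u2·a0=0.4002·3.489=1.396; a1=0.582 < 1.396 ≤ a1+a2=1.428 → R2 fires; E=3 P=1 Q=4
Draw 4: a1=0.582, a2=0.423, a3=0.908, a4=0.426, a5=0.264, a0=2.603; τ=−ln(0.9703)/2.603=0.012 → t=1.706; u2·a0=0.2305·2.603=0.600; a1=0.582 < 0.600 ≤ a1+a2=1.005 → R2 fires; E=3 P=0 Q=5
Draw 5: a1=0.582, a2=0.000, a3=1.135, a4=0.000, a5=0.000, a0=1.717; τ=−ln(0.6284)/1.717=0.271 → t=1.976; u2·a0=0.6132·1.717=1.053; a1+a2=0.582 < 1.053 ≤ a1+…+a3=1.717 → R3 fires; E=4 P=1 Q=4
Draw 6: a1=0.776, a2=0.423, a3=0.908, a4=0.426, a5=0.352, a0=2.885; τ=−ln(0.4859)/2.885=0.250 → t=2.226; u2·a0=0.4698·2.885=1.355; a1+a2=1.199 < 1.355 ≤ a1+…+a3=2.107 → R3 fires; E=5 P=2 Q=3
Draw 7: a1=0.970, a2=0.846, a3=0.681, a4=0.852, a5=0.880, a0=4.229; τ=−ln(0.9219)/4.229=0.019 → t=2.246; u2·a0=0.0090·4.229=0.038 ≤ a1=0.970 → R1 fires; E=6 P=4 Q=3
Draw 8: a1=1.164, a2=1.692, a3=0.681, a4=1.704, a5=2.112, a0=7.353; τ=−ln(0.9128)/7.353=0.012 → t=2.258; u2·a0=0.0265·7.353=0.195 ≤ a1=1.164 → R1 fires; E=7 P=6 Q=3
Draw 9: a1=1.358, a2=2.538, a3=0.681, a4=2.556, a5=3.696, a0=10.829; τ=−ln(0.5672)/10.829=0.052 → t=2.310; u2·a0=0.2815·10.829=3.048; a1=1.358 < 3.048 ≤ a1+a2=3.896 → R2 fires; E=7 P=5 Q=4
Draw 10: a1=1.358, a2=2.115, a3=0.908, a4=2.130, a5=3.080, a0=9.591; τ=−ln(0.2458)/9.591=0.146 → t=2.457; u2·a0=0.0146·9.591=0.140 ≤ a1=1.358 → R1 fires; E=8 P=7 Q=4
Draw 11: a1=1.552, a2=2.961, a3=0.908, a4=2.982, a5=4.928, a0=13.331; τ=−ln(0.5239)/13.331=0.048 → t=2.505; u2·a0=0.6176·13.331=8.233; a1+…+a3=5.421 < 8.233 ≤ a1+…+a4=8.403 → R4 fires; E=8 P=6 Q=6
Draw 12: a1=1.552, a2=2.538, a3=1.362, a4=2.556, a5=4.224, a0=12.232; τ=−ln(0.3020)/12.232=0.098 → t=2.603; u2·a0=0.6195·12.232=7.578; a1+…+a3=5.452 < 7.578 ≤ a1+…+a4=8.008 → R4 fires; E=8 P=5 Q=8
Draw 13: a1=1.552, a2=2.115, a3=1.816, a4=2.130, a5=3.520, a0=11.133; τ=−ln(0.8894)/11.133=0.011 → t=2.614; u2·a0=0.0019·11.133=0.021 ≤ a1=1.552 → R1 fires; E=9 P=7 Q=8
Draw 14: a1=1.746, a2=2.961, a3=1.816, a4=2.982, a5=5.544, a0=15.049; τ=−ln(0.7985)/15.049=0.015 → t=2.628; u2·a0=0.5529·15.049=8.321; a1+…+a3=6.523 < 8.321 ≤ a1+…+a4=9.505 → R4 fires; E=9 P=6 Q=10
Draw 15: a1=1.746, a2=2.538, a3=2.270, a4=2.556, a5=4.752, a0=13.862; τ=−ln(0.0997)/13.862=0.166 → t=2.795 > T=2.78: stop.
Read off Q at T=2.78: 10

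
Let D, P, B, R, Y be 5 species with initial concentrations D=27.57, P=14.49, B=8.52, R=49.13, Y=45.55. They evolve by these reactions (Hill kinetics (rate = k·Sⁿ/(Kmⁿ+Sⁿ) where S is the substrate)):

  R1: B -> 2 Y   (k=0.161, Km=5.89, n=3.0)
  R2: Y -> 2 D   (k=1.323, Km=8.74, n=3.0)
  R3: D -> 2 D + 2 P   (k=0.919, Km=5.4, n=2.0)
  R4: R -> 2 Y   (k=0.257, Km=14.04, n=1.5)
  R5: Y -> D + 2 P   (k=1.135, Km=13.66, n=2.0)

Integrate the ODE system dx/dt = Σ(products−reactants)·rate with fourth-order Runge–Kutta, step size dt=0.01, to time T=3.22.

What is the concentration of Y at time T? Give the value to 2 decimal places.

Y at T = 40.21

RK4 with dt=0.01: 322 steps to T=3.22. Trajectory (selected grid times):
t=0.00: D=27.57 P=14.49 B=8.52 R=49.13 Y=45.55
t=0.36: D=29.21 P=15.88 B=8.48 R=49.05 Y=44.95
t=0.72: D=30.85 P=17.27 B=8.43 R=48.97 Y=44.35
t=1.07: D=32.44 P=18.62 B=8.39 R=48.89 Y=43.77
t=1.43: D=34.08 P=20.00 B=8.35 R=48.81 Y=43.17
t=1.79: D=35.72 P=21.39 B=8.31 R=48.73 Y=42.57
t=2.15: D=37.36 P=22.78 B=8.26 R=48.65 Y=41.98
t=2.50: D=38.95 P=24.13 B=8.22 R=48.57 Y=41.40
t=2.86: D=40.59 P=25.51 B=8.18 R=48.49 Y=40.80
t=3.22: D=42.22 P=26.90 B=8.14 R=48.41 Y=40.21
Read off Y at T=3.22: 40.21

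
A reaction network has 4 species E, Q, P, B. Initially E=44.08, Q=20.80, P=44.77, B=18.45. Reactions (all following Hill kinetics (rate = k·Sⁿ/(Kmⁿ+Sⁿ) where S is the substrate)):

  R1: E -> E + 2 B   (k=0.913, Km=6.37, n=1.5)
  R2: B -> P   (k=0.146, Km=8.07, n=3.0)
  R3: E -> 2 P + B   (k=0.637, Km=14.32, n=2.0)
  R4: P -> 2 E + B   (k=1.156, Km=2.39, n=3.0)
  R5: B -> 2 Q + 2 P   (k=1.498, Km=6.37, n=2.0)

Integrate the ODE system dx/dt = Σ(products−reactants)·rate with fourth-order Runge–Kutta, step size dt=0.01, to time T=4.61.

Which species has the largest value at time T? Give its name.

RK4 with dt=0.01: 461 steps to T=4.61. Trajectory (selected grid times):
t=0.00: E=44.08 Q=20.80 P=44.77 B=18.45
t=0.51: E=44.96 Q=22.17 P=46.21 B=19.46
t=1.02: E=45.85 Q=23.56 P=47.67 B=20.47
t=1.54: E=46.75 Q=24.99 P=49.17 B=21.49
t=2.05: E=47.63 Q=26.40 P=50.66 B=22.49
t=2.56: E=48.51 Q=27.81 P=52.15 B=23.48
t=3.07: E=49.39 Q=29.24 P=53.66 B=24.48
t=3.59: E=50.29 Q=30.70 P=55.21 B=25.49
t=4.10: E=51.16 Q=32.15 P=56.74 B=26.48
t=4.61: E=52.04 Q=33.59 P=58.27 B=27.46
At T=4.61: E=52.04 Q=33.59 P=58.27 B=27.46; the largest is P.

Dominant species at T: P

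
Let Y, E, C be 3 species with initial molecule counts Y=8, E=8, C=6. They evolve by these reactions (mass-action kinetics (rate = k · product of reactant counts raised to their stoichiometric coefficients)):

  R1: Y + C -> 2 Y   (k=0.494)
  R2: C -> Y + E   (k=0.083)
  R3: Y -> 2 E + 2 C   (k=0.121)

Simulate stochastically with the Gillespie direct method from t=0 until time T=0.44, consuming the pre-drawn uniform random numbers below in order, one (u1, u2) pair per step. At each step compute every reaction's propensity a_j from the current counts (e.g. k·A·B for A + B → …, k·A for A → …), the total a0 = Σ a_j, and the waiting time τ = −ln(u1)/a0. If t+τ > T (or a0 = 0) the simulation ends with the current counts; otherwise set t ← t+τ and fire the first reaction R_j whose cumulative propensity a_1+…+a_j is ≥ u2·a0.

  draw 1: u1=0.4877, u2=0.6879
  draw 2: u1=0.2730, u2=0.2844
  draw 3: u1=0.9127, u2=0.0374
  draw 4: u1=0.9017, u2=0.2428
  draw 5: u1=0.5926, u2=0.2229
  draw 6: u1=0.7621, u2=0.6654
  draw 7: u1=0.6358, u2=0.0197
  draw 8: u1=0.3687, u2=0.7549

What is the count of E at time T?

t=0.000: Y=8 E=8 C=6
Draw 1: a1=23.712, a2=0.498, a3=0.968, a0=25.178; τ=−ln(0.4877)/25.178=0.029 → t=0.029; u2·a0=0.6879·25.178=17.320 ≤ a1=23.712 → R1 fires; Y=9 E=8 C=5
Draw 2: a1=22.230, a2=0.415, a3=1.089, a0=23.734; τ=−ln(0.2730)/23.734=0.055 → t=0.083; u2·a0=0.2844·23.734=6.750 ≤ a1=22.230 → R1 fires; Y=10 E=8 C=4
Draw 3: a1=19.760, a2=0.332, a3=1.210, a0=21.302; τ=−ln(0.9127)/21.302=0.004 → t=0.088; u2·a0=0.0374·21.302=0.797 ≤ a1=19.760 → R1 fires; Y=11 E=8 C=3
Draw 4: a1=16.302, a2=0.249, a3=1.331, a0=17.882; τ=−ln(0.9017)/17.882=0.006 → t=0.093; u2·a0=0.2428·17.882=4.342 ≤ a1=16.302 → R1 fires; Y=12 E=8 C=2
Draw 5: a1=11.856, a2=0.166, a3=1.452, a0=13.474; τ=−ln(0.5926)/13.474=0.039 → t=0.132; u2·a0=0.2229·13.474=3.003 ≤ a1=11.856 → R1 fires; Y=13 E=8 C=1
Draw 6: a1=6.422, a2=0.083, a3=1.573, a0=8.078; τ=−ln(0.7621)/8.078=0.034 → t=0.166; u2·a0=0.6654·8.078=5.375 ≤ a1=6.422 → R1 fires; Y=14 E=8 C=0
Draw 7: a1=0.000, a2=0.000, a3=1.694, a0=1.694; τ=−ln(0.6358)/1.694=0.267 → t=0.433; u2·a0=0.0197·1.694=0.033; a1+a2=0.000 < 0.033 ≤ a1+…+a3=1.694 → R3 fires; Y=13 E=10 C=2
Draw 8: a1=12.844, a2=0.166, a3=1.573, a0=14.583; τ=−ln(0.3687)/14.583=0.068 → t=0.502 > T=0.44: stop.
Read off E at T=0.44: 10

E at T = 10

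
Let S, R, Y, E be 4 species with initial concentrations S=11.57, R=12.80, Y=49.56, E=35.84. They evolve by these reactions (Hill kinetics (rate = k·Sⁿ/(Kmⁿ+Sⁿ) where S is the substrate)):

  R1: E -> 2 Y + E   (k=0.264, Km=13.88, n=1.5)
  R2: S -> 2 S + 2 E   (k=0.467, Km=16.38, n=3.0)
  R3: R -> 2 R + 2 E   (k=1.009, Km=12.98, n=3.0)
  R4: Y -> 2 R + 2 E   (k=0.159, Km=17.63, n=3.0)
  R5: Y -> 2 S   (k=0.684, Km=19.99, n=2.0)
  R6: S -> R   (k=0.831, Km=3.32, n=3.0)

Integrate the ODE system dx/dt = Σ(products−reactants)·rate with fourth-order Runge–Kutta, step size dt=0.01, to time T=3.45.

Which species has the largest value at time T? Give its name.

Dominant species at T: Y

RK4 with dt=0.01: 345 steps to T=3.45. Trajectory (selected grid times):
t=0.00: S=11.57 R=12.80 Y=49.56 E=35.84
t=0.38: S=11.76 R=13.42 Y=49.44 E=36.44
t=0.77: S=11.95 R=14.07 Y=49.32 E=37.08
t=1.15: S=12.13 R=14.71 Y=49.20 E=37.74
t=1.53: S=12.32 R=15.37 Y=49.09 E=38.43
t=1.92: S=12.52 R=16.06 Y=48.97 E=39.16
t=2.30: S=12.71 R=16.74 Y=48.85 E=39.90
t=2.68: S=12.90 R=17.43 Y=48.74 E=40.66
t=3.07: S=13.10 R=18.16 Y=48.62 E=41.47
t=3.45: S=13.29 R=18.87 Y=48.51 E=42.28
At T=3.45: S=13.29 R=18.87 Y=48.51 E=42.28; the largest is Y.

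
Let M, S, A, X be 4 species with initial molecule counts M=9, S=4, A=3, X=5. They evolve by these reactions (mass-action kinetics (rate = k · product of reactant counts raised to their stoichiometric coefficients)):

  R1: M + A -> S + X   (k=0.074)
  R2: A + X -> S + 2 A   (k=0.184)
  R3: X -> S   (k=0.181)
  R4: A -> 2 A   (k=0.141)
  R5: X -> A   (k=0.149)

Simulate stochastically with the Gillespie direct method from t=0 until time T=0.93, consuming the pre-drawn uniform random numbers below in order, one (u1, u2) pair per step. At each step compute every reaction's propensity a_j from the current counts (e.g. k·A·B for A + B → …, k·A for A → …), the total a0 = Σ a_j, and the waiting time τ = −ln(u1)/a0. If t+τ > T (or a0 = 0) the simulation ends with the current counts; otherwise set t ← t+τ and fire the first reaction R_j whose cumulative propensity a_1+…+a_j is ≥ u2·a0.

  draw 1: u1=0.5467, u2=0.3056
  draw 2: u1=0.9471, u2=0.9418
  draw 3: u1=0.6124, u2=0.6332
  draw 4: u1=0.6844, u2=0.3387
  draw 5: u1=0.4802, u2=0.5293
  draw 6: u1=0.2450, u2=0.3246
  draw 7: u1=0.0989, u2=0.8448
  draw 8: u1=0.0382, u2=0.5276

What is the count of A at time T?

t=0.000: M=9 S=4 A=3 X=5
Draw 1: a1=1.998, a2=2.760, a3=0.905, a4=0.423, a5=0.745, a0=6.831; τ=−ln(0.5467)/6.831=0.088 → t=0.088; u2·a0=0.3056·6.831=2.088; a1=1.998 < 2.088 ≤ a1+a2=4.758 → R2 fires; M=9 S=5 A=4 X=4
Draw 2: a1=2.664, a2=2.944, a3=0.724, a4=0.564, a5=0.596, a0=7.492; τ=−ln(0.9471)/7.492=0.007 → t=0.096; u2·a0=0.9418·7.492=7.056; a1+…+a4=6.896 < 7.056 ≤ a1+…+a5=7.492 → R5 fires; M=9 S=5 A=5 X=3
Draw 3: a1=3.330, a2=2.760, a3=0.543, a4=0.705, a5=0.447, a0=7.785; τ=−ln(0.6124)/7.785=0.063 → t=0.159; u2·a0=0.6332·7.785=4.929; a1=3.330 < 4.929 ≤ a1+a2=6.090 → R2 fires; M=9 S=6 A=6 X=2
Draw 4: a1=3.996, a2=2.208, a3=0.362, a4=0.846, a5=0.298, a0=7.710; τ=−ln(0.6844)/7.710=0.049 → t=0.208; u2·a0=0.3387·7.710=2.611 ≤ a1=3.996 → R1 fires; M=8 S=7 A=5 X=3
Draw 5: a1=2.960, a2=2.760, a3=0.543, a4=0.705, a5=0.447, a0=7.415; τ=−ln(0.4802)/7.415=0.099 → t=0.307; u2·a0=0.5293·7.415=3.925; a1=2.960 < 3.925 ≤ a1+a2=5.720 → R2 fires; M=8 S=8 A=6 X=2
Draw 6: a1=3.552, a2=2.208, a3=0.362, a4=0.846, a5=0.298, a0=7.266; τ=−ln(0.2450)/7.266=0.194 → t=0.500; u2·a0=0.3246·7.266=2.359 ≤ a1=3.552 → R1 fires; M=7 S=9 A=5 X=3
Draw 7: a1=2.590, a2=2.760, a3=0.543, a4=0.705, a5=0.447, a0=7.045; τ=−ln(0.0989)/7.045=0.328 → t=0.829; u2·a0=0.8448·7.045=5.952; a1+…+a3=5.893 < 5.952 ≤ a1+…+a4=6.598 → R4 fires; M=7 S=9 A=6 X=3
Draw 8: a1=3.108, a2=3.312, a3=0.543, a4=0.846, a5=0.447, a0=8.256; τ=−ln(0.0382)/8.256=0.395 → t=1.224 > T=0.93: stop.
Read off A at T=0.93: 6

A at T = 6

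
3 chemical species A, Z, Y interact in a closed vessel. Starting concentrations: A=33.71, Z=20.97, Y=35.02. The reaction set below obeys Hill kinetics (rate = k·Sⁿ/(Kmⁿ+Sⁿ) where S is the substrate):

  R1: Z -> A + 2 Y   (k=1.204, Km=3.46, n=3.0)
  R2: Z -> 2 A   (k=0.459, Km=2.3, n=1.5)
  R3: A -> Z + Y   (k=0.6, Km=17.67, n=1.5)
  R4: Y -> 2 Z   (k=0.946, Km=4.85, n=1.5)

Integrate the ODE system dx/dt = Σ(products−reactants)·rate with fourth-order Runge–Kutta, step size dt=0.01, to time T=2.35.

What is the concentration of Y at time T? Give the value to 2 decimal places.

Y at T = 39.58

RK4 with dt=0.01: 235 steps to T=2.35. Trajectory (selected grid times):
t=0.00: A=33.71 Z=20.97 Y=35.02
t=0.26: A=34.14 Z=21.12 Y=35.52
t=0.52: A=34.57 Z=21.28 Y=36.03
t=0.78: A=34.99 Z=21.44 Y=36.53
t=1.04: A=35.42 Z=21.59 Y=37.03
t=1.31: A=35.87 Z=21.76 Y=37.56
t=1.57: A=36.29 Z=21.92 Y=38.06
t=1.83: A=36.72 Z=22.08 Y=38.57
t=2.09: A=37.14 Z=22.24 Y=39.07
t=2.35: A=37.57 Z=22.40 Y=39.58
Read off Y at T=2.35: 39.58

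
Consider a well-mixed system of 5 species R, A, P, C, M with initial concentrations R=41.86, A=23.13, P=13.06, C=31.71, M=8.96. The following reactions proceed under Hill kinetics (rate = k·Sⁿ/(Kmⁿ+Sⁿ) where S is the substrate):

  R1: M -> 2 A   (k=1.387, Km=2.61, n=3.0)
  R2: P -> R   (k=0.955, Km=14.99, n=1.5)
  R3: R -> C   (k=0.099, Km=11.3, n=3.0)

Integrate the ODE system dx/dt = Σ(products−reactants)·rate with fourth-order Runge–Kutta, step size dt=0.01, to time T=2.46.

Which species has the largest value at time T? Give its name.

Dominant species at T: R

RK4 with dt=0.01: 246 steps to T=2.46. Trajectory (selected grid times):
t=0.00: R=41.86 A=23.13 P=13.06 C=31.71 M=8.96
t=0.27: R=41.95 A=23.86 P=12.94 C=31.74 M=8.60
t=0.55: R=42.04 A=24.61 P=12.83 C=31.76 M=8.22
t=0.82: R=42.13 A=25.34 P=12.71 C=31.79 M=7.86
t=1.09: R=42.21 A=26.06 P=12.60 C=31.82 M=7.50
t=1.37: R=42.30 A=26.80 P=12.48 C=31.84 M=7.12
t=1.64: R=42.39 A=27.51 P=12.37 C=31.87 M=6.77
t=1.91: R=42.47 A=28.22 P=12.26 C=31.90 M=6.42
t=2.19: R=42.56 A=28.94 P=12.15 C=31.92 M=6.05
t=2.46: R=42.64 A=29.63 P=12.04 C=31.95 M=5.71
At T=2.46: R=42.64 A=29.63 P=12.04 C=31.95 M=5.71; the largest is R.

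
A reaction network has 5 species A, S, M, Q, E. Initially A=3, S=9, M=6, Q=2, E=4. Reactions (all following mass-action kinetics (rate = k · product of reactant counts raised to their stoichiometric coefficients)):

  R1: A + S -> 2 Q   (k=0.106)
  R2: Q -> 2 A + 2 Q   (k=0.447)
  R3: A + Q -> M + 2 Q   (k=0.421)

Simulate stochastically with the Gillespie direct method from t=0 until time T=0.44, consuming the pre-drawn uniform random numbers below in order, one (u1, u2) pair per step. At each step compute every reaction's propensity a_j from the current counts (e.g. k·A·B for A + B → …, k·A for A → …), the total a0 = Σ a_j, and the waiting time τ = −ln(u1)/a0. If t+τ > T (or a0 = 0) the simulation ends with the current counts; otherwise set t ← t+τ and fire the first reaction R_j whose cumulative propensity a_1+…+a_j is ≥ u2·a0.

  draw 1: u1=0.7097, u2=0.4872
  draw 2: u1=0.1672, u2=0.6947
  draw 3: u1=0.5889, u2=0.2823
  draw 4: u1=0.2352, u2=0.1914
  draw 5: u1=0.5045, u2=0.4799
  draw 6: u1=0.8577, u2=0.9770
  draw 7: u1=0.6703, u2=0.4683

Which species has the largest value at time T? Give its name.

Dominant species at T: Q

t=0.000: A=3 S=9 M=6 Q=2 E=4
Draw 1: a1=2.862, a2=0.894, a3=2.526, a0=6.282; τ=−ln(0.7097)/6.282=0.055 → t=0.055; u2·a0=0.4872·6.282=3.061; a1=2.862 < 3.061 ≤ a1+a2=3.756 → R2 fires; A=5 S=9 M=6 Q=3 E=4
Draw 2: a1=4.770, a2=1.341, a3=6.315, a0=12.426; τ=−ln(0.1672)/12.426=0.144 → t=0.199; u2·a0=0.6947·12.426=8.632; a1+a2=6.111 < 8.632 ≤ a1+…+a3=12.426 → R3 fires; A=4 S=9 M=7 Q=4 E=4
Draw 3: a1=3.816, a2=1.788, a3=6.736, a0=12.340; τ=−ln(0.5889)/12.340=0.043 → t=0.241; u2·a0=0.2823·12.340=3.484 ≤ a1=3.816 → R1 fires; A=3 S=8 M=7 Q=6 E=4
Draw 4: a1=2.544, a2=2.682, a3=7.578, a0=12.804; τ=−ln(0.2352)/12.804=0.113 → t=0.354; u2·a0=0.1914·12.804=2.451 ≤ a1=2.544 → R1 fires; A=2 S=7 M=7 Q=8 E=4
Draw 5: a1=1.484, a2=3.576, a3=6.736, a0=11.796; τ=−ln(0.5045)/11.796=0.058 → t=0.412; u2·a0=0.4799·11.796=5.661; a1+a2=5.060 < 5.661 ≤ a1+…+a3=11.796 → R3 fires; A=1 S=7 M=8 Q=9 E=4
Draw 6: a1=0.742, a2=4.023, a3=3.789, a0=8.554; τ=−ln(0.8577)/8.554=0.018 → t=0.430; u2·a0=0.9770·8.554=8.357; a1+a2=4.765 < 8.357 ≤ a1+…+a3=8.554 → R3 fires; A=0 S=7 M=9 Q=10 E=4
Draw 7: a1=0.000, a2=4.470, a3=0.000, a0=4.470; τ=−ln(0.6703)/4.470=0.089 → t=0.520 > T=0.44: stop.
At T=0.44: A=0 S=7 M=9 Q=10 E=4; the largest is Q.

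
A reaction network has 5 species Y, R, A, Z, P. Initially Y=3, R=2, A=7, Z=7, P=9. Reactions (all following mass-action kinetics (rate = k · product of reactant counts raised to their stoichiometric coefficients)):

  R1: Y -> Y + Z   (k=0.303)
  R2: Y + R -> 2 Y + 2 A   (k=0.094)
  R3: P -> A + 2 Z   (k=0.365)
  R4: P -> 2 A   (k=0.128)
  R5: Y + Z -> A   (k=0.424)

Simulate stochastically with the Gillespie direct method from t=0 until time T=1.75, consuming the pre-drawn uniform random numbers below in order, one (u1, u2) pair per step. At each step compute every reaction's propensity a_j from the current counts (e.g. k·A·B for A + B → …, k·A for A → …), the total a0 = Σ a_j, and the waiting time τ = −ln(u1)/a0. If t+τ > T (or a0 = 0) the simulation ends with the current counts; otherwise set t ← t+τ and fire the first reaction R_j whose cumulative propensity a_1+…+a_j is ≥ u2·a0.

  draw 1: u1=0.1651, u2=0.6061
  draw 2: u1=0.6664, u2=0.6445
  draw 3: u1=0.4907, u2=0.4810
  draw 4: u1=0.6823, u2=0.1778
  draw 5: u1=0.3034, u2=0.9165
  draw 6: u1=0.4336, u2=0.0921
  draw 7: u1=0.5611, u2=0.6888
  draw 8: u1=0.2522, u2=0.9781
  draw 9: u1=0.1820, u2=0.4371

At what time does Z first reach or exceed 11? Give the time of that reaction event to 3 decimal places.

Threshold first reached at t = 0.904

t=0.000: Y=3 R=2 A=7 Z=7 P=9
Draw 1: a1=0.909, a2=0.564, a3=3.285, a4=1.152, a5=8.904, a0=14.814; τ=−ln(0.1651)/14.814=0.122 → t=0.122; u2·a0=0.6061·14.814=8.979; a1+…+a4=5.910 < 8.979 ≤ a1+…+a5=14.814 → R5 fires; Y=2 R=2 A=8 Z=6 P=9
Draw 2: a1=0.606, a2=0.376, a3=3.285, a4=1.152, a5=5.088, a0=10.507; τ=−ln(0.6664)/10.507=0.039 → t=0.160; u2·a0=0.6445·10.507=6.772; a1+…+a4=5.419 < 6.772 ≤ a1+…+a5=10.507 → R5 fires; Y=1 R=2 A=9 Z=5 P=9
Draw 3: a1=0.303, a2=0.188, a3=3.285, a4=1.152, a5=2.120, a0=7.048; τ=−ln(0.4907)/7.048=0.101 → t=0.261; u2·a0=0.4810·7.048=3.390; a1+a2=0.491 < 3.390 ≤ a1+…+a3=3.776 → R3 fires; Y=1 R=2 A=10 Z=7 P=8
Draw 4: a1=0.303, a2=0.188, a3=2.920, a4=1.024, a5=2.968, a0=7.403; τ=−ln(0.6823)/7.403=0.052 → t=0.313; u2·a0=0.1778·7.403=1.316; a1+a2=0.491 < 1.316 ≤ a1+…+a3=3.411 → R3 fires; Y=1 R=2 A=11 Z=9 P=7
Draw 5: a1=0.303, a2=0.188, a3=2.555, a4=0.896, a5=3.816, a0=7.758; τ=−ln(0.3034)/7.758=0.154 → t=0.467; u2·a0=0.9165·7.758=7.110; a1+…+a4=3.942 < 7.110 ≤ a1+…+a5=7.758 → R5 fires; Y=0 R=2 A=12 Z=8 P=7
Draw 6: a1=0.000, a2=0.000, a3=2.555, a4=0.896, a5=0.000, a0=3.451; τ=−ln(0.4336)/3.451=0.242 → t=0.709; u2·a0=0.0921·3.451=0.318; a1+a2=0.000 < 0.318 ≤ a1+…+a3=2.555 → R3 fires; Y=0 R=2 A=13 Z=10 P=6
Draw 7: a1=0.000, a2=0.000, a3=2.190, a4=0.768, a5=0.000, a0=2.958; τ=−ln(0.5611)/2.958=0.195 → t=0.904; u2·a0=0.6888·2.958=2.037; a1+a2=0.000 < 2.037 ≤ a1+…+a3=2.190 → R3 fires; Y=0 R=2 A=14 Z=12 P=5
Draw 8: a1=0.000, a2=0.000, a3=1.825, a4=0.640, a5=0.000, a0=2.465; τ=−ln(0.2522)/2.465=0.559 → t=1.463; u2·a0=0.9781·2.465=2.411; a1+…+a3=1.825 < 2.411 ≤ a1+…+a4=2.465 → R4 fires; Y=0 R=2 A=16 Z=12 P=4
Draw 9: a1=0.000, a2=0.000, a3=1.460, a4=0.512, a5=0.000, a0=1.972; τ=−ln(0.1820)/1.972=0.864 → t=2.327 > T=1.75: stop.
Z first becomes ≥ 11 when it reaches 12 at the event at t=0.904.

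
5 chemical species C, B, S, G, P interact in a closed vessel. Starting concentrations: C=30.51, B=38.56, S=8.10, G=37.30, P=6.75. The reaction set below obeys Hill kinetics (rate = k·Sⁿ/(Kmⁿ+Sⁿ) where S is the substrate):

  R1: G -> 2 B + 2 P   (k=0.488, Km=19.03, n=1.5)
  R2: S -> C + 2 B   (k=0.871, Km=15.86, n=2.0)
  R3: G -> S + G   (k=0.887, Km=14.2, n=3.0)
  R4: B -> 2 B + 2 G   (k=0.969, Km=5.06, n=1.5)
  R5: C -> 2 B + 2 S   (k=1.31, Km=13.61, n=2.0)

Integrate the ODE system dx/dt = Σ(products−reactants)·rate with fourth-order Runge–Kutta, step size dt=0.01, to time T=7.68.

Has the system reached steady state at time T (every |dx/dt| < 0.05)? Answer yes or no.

Steady state at T: no

RK4 with dt=0.01: 768 steps to T=7.68. Trajectory (selected grid times):
t=0.00: C=30.51 B=38.56 S=8.10 G=37.30 P=6.75
t=0.85: C=29.77 B=42.19 S=10.48 G=38.57 P=7.36
t=1.71: C=29.11 B=46.00 S=12.80 G=39.86 P=7.99
t=2.56: C=28.52 B=49.89 S=15.02 G=41.14 P=8.62
t=3.41: C=27.99 B=53.88 S=17.18 G=42.42 P=9.25
t=4.27: C=27.51 B=58.01 S=19.30 G=43.72 P=9.90
t=5.12: C=27.08 B=62.16 S=21.36 G=45.00 P=10.55
t=5.97: C=26.68 B=66.38 S=23.37 G=46.29 P=11.20
t=6.83: C=26.32 B=70.70 S=25.37 G=47.59 P=11.87
t=7.68: C=25.99 B=75.01 S=27.31 G=48.87 P=12.53
Rates at T: R1=0.3926, R2=0.6514, R3=0.8658, R4=0.9523, R5=1.0280
dx/dt at T (Σ net stoichiometry × rate): C=-0.3766, B=+5.0963, S=+2.2704, G=+1.5120, P=+0.7852
Largest |dx/dt| is |+5.0963| (B) ≥ 0.05 → not steady.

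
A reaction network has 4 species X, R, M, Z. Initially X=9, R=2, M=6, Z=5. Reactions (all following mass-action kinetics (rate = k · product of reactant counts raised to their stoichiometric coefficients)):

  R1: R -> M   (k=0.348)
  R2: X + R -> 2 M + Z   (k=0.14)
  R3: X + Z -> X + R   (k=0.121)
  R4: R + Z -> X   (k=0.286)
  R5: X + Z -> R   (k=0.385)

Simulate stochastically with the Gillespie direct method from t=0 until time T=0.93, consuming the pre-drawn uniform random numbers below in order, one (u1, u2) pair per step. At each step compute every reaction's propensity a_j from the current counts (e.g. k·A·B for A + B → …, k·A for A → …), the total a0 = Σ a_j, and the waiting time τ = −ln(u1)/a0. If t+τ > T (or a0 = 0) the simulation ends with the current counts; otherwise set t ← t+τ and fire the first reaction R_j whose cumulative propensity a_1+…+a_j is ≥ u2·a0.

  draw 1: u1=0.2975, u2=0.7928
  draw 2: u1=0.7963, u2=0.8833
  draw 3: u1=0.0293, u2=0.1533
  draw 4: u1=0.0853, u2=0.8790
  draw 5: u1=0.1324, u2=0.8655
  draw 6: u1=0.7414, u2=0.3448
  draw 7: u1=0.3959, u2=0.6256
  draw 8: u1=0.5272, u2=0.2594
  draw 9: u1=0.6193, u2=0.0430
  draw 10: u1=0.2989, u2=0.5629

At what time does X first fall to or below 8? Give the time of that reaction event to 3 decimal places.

Threshold first reached at t = 0.042

t=0.000: X=9 R=2 M=6 Z=5
Draw 1: a1=0.696, a2=2.520, a3=5.445, a4=2.860, a5=17.325, a0=28.846; τ=−ln(0.2975)/28.846=0.042 → t=0.042; u2·a0=0.7928·28.846=22.869; a1+…+a4=11.521 < 22.869 ≤ a1+…+a5=28.846 → R5 fires; X=8 R=3 M=6 Z=4
Draw 2: a1=1.044, a2=3.360, a3=3.872, a4=3.432, a5=12.320, a0=24.028; τ=−ln(0.7963)/24.028=0.009 → t=0.052; u2·a0=0.8833·24.028=21.224; a1+…+a4=11.708 < 21.224 ≤ a1+…+a5=24.028 → R5 fires; X=7 R=4 M=6 Z=3
Draw 3: a1=1.392, a2=3.920, a3=2.541, a4=3.432, a5=8.085, a0=19.370; τ=−ln(0.0293)/19.370=0.182 → t=0.234; u2·a0=0.1533·19.370=2.969; a1=1.392 < 2.969 ≤ a1+a2=5.312 → R2 fires; X=6 R=3 M=8 Z=4
Draw 4: a1=1.044, a2=2.520, a3=2.904, a4=3.432, a5=9.240, a0=19.140; τ=−ln(0.0853)/19.140=0.129 → t=0.362; u2·a0=0.8790·19.140=16.824; a1+…+a4=9.900 < 16.824 ≤ a1+…+a5=19.140 → R5 fires; X=5 R=4 M=8 Z=3
Draw 5: a1=1.392, a2=2.800, a3=1.815, a4=3.432, a5=5.775, a0=15.214; τ=−ln(0.1324)/15.214=0.133 → t=0.495; u2·a0=0.8655·15.214=13.168; a1+…+a4=9.439 < 13.168 ≤ a1+…+a5=15.214 → R5 fires; X=4 R=5 M=8 Z=2
Draw 6: a1=1.740, a2=2.800, a3=0.968, a4=2.860, a5=3.080, a0=11.448; τ=−ln(0.7414)/11.448=0.026 → t=0.521; u2·a0=0.3448·11.448=3.947; a1=1.740 < 3.947 ≤ a1+a2=4.540 → R2 fires; X=3 R=4 M=10 Z=3
Draw 7: a1=1.392, a2=1.680, a3=1.089, a4=3.432, a5=3.465, a0=11.058; τ=−ln(0.3959)/11.058=0.084 → t=0.605; u2·a0=0.6256·11.058=6.918; a1+…+a3=4.161 < 6.918 ≤ a1+…+a4=7.593 → R4 fires; X=4 R=3 M=10 Z=2
Draw 8: a1=1.044, a2=1.680, a3=0.968, a4=1.716, a5=3.080, a0=8.488; τ=−ln(0.5272)/8.488=0.075 → t=0.681; u2·a0=0.2594·8.488=2.202; a1=1.044 < 2.202 ≤ a1+a2=2.724 → R2 fires; X=3 R=2 M=12 Z=3
Draw 9: a1=0.696, a2=0.840, a3=1.089, a4=1.716, a5=3.465, a0=7.806; τ=−ln(0.6193)/7.806=0.061 → t=0.742; u2·a0=0.0430·7.806=0.336 ≤ a1=0.696 → R1 fires; X=3 R=1 M=13 Z=3
Draw 10: a1=0.348, a2=0.420, a3=1.089, a4=0.858, a5=3.465, a0=6.180; τ=−ln(0.2989)/6.180=0.195 → t=0.937 > T=0.93: stop.
X first becomes ≤ 8 when it reaches 8 at the event at t=0.042.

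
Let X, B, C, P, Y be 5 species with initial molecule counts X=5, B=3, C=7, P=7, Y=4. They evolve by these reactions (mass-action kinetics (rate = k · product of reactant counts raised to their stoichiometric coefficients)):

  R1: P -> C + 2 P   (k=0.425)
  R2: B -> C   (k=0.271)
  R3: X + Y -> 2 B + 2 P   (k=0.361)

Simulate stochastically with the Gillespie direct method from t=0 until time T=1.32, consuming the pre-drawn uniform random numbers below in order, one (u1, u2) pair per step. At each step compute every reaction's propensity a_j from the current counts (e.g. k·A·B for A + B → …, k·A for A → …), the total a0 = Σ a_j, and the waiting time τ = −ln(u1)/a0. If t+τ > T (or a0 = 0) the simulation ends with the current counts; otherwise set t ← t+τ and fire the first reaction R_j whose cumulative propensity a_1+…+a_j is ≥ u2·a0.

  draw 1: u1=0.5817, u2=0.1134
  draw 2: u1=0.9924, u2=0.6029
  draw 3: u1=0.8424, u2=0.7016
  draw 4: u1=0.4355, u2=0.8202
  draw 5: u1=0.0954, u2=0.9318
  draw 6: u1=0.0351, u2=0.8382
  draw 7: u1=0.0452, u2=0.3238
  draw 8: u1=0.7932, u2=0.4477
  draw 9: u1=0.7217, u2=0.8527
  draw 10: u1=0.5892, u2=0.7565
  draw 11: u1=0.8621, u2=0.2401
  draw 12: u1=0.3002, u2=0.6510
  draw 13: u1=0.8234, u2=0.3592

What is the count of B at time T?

t=0.000: X=5 B=3 C=7 P=7 Y=4
Draw 1: a1=2.975, a2=0.813, a3=7.220, a0=11.008; τ=−ln(0.5817)/11.008=0.049 → t=0.049; u2·a0=0.1134·11.008=1.248 ≤ a1=2.975 → R1 fires; X=5 B=3 C=8 P=8 Y=4
Draw 2: a1=3.400, a2=0.813, a3=7.220, a0=11.433; τ=−ln(0.9924)/11.433=0.001 → t=0.050; u2·a0=0.6029·11.433=6.893; a1+a2=4.213 < 6.893 ≤ a1+…+a3=11.433 → R3 fires; X=4 B=5 C=8 P=10 Y=3
Draw 3: a1=4.250, a2=1.355, a3=4.332, a0=9.937; τ=−ln(0.8424)/9.937=0.017 → t=0.067; u2·a0=0.7016·9.937=6.972; a1+a2=5.605 < 6.972 ≤ a1+…+a3=9.937 → R3 fires; X=3 B=7 C=8 P=12 Y=2
Draw 4: a1=5.100, a2=1.897, a3=2.166, a0=9.163; τ=−ln(0.4355)/9.163=0.091 → t=0.158; u2·a0=0.8202·9.163=7.515; a1+a2=6.997 < 7.515 ≤ a1+…+a3=9.163 → R3 fires; X=2 B=9 C=8 P=14 Y=1
Draw 5: a1=5.950, a2=2.439, a3=0.722, a0=9.111; τ=−ln(0.0954)/9.111=0.258 → t=0.416; u2·a0=0.9318·9.111=8.490; a1+a2=8.389 < 8.490 ≤ a1+…+a3=9.111 → R3 fires; X=1 B=11 C=8 P=16 Y=0
Draw 6: a1=6.800, a2=2.981, a3=0.000, a0=9.781; τ=−ln(0.0351)/9.781=0.342 → t=0.758; u2·a0=0.8382·9.781=8.198; a1=6.800 < 8.198 ≤ a1+a2=9.781 → R2 fires; X=1 B=10 C=9 P=16 Y=0
Draw 7: a1=6.800, a2=2.710, a3=0.000, a0=9.510; τ=−ln(0.0452)/9.510=0.326 → t=1.084; u2·a0=0.3238·9.510=3.079 ≤ a1=6.800 → R1 fires; X=1 B=10 C=10 P=17 Y=0
Draw 8: a1=7.225, a2=2.710, a3=0.000, a0=9.935; τ=−ln(0.7932)/9.935=0.023 → t=1.107; u2·a0=0.4477·9.935=4.448 ≤ a1=7.225 → R1 fires; X=1 B=10 C=11 P=18 Y=0
Draw 9: a1=7.650, a2=2.710, a3=0.000, a0=10.360; τ=−ln(0.7217)/10.360=0.031 → t=1.139; u2·a0=0.8527·10.360=8.834; a1=7.650 < 8.834 ≤ a1+a2=10.360 → R2 fires; X=1 B=9 C=12 P=18 Y=0
Draw 10: a1=7.650, a2=2.439, a3=0.000, a0=10.089; τ=−ln(0.5892)/10.089=0.052 → t=1.191; u2·a0=0.7565·10.089=7.632 ≤ a1=7.650 → R1 fires; X=1 B=9 C=13 P=19 Y=0
Draw 11: a1=8.075, a2=2.439, a3=0.000, a0=10.514; τ=−ln(0.8621)/10.514=0.014 → t=1.205; u2·a0=0.2401·10.514=2.524 ≤ a1=8.075 → R1 fires; X=1 B=9 C=14 P=20 Y=0
Draw 12: a1=8.500, a2=2.439, a3=0.000, a0=10.939; τ=−ln(0.3002)/10.939=0.110 → t=1.315; u2·a0=0.6510·10.939=7.121 ≤ a1=8.500 → R1 fires; X=1 B=9 C=15 P=21 Y=0
Draw 13: a1=8.925, a2=2.439, a3=0.000, a0=11.364; τ=−ln(0.8234)/11.364=0.017 → t=1.332 > T=1.32: stop.
Read off B at T=1.32: 9

B at T = 9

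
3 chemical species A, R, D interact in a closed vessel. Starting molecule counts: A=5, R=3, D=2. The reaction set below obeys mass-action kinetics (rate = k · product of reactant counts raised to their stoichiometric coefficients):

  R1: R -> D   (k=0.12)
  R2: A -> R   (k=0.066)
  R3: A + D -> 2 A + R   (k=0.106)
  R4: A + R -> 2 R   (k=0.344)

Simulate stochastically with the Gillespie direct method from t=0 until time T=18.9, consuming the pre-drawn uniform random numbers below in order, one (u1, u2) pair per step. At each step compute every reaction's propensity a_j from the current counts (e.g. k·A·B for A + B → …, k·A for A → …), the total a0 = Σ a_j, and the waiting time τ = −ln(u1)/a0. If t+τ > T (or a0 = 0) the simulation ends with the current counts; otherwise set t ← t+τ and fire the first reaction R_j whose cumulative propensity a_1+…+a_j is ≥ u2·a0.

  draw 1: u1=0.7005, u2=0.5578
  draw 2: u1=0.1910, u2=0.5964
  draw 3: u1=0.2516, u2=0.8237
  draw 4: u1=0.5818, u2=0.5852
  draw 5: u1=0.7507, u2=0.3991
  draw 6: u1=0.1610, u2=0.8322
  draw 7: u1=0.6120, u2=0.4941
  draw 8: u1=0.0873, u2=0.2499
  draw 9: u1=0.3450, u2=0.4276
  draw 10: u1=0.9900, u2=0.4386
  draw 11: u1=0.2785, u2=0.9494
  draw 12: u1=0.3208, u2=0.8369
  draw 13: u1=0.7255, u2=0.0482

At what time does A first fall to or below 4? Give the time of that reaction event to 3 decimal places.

Threshold first reached at t = 0.052

t=0.000: A=5 R=3 D=2
Draw 1: a1=0.360, a2=0.330, a3=1.060, a4=5.160, a0=6.910; τ=−ln(0.7005)/6.910=0.052 → t=0.052; u2·a0=0.5578·6.910=3.854; a1+…+a3=1.750 < 3.854 ≤ a1+…+a4=6.910 → R4 fires; A=4 R=4 D=2
Draw 2: a1=0.480, a2=0.264, a3=0.848, a4=5.504, a0=7.096; τ=−ln(0.1910)/7.096=0.233 → t=0.285; u2·a0=0.5964·7.096=4.232; a1+…+a3=1.592 < 4.232 ≤ a1+…+a4=7.096 → R4 fires; A=3 R=5 D=2
Draw 3: a1=0.600, a2=0.198, a3=0.636, a4=5.160, a0=6.594; τ=−ln(0.2516)/6.594=0.209 → t=0.494; u2·a0=0.8237·6.594=5.431; a1+…+a3=1.434 < 5.431 ≤ a1+…+a4=6.594 → R4 fires; A=2 R=6 D=2
Draw 4: a1=0.720, a2=0.132, a3=0.424, a4=4.128, a0=5.404; τ=−ln(0.5818)/5.404=0.100 → t=0.594; u2·a0=0.5852·5.404=3.162; a1+…+a3=1.276 < 3.162 ≤ a1+…+a4=5.404 → R4 fires; A=1 R=7 D=2
Draw 5: a1=0.840, a2=0.066, a3=0.212, a4=2.408, a0=3.526; τ=−ln(0.7507)/3.526=0.081 → t=0.676; u2·a0=0.3991·3.526=1.407; a1+…+a3=1.118 < 1.407 ≤ a1+…+a4=3.526 → R4 fires; A=0 R=8 D=2
Draw 6: a1=0.960, a2=0.000, a3=0.000, a4=0.000, a0=0.960; τ=−ln(0.1610)/0.960=1.902 → t=2.578; u2·a0=0.8322·0.960=0.799 ≤ a1=0.960 → R1 fires; A=0 R=7 D=3
Draw 7: a1=0.840, a2=0.000, a3=0.000, a4=0.000, a0=0.840; τ=−ln(0.6120)/0.840=0.585 → t=3.163; u2·a0=0.4941·0.840=0.415 ≤ a1=0.840 → R1 fires; A=0 R=6 D=4
Draw 8: a1=0.720, a2=0.000, a3=0.000, a4=0.000, a0=0.720; τ=−ln(0.0873)/0.720=3.387 → t=6.549; u2·a0=0.2499·0.720=0.180 ≤ a1=0.720 → R1 fires; A=0 R=5 D=5
Draw 9: a1=0.600, a2=0.000, a3=0.000, a4=0.000, a0=0.600; τ=−ln(0.3450)/0.600=1.774 → t=8.323; u2·a0=0.4276·0.600=0.257 ≤ a1=0.600 → R1 fires; A=0 R=4 D=6
Draw 10: a1=0.480, a2=0.000, a3=0.000, a4=0.000, a0=0.480; τ=−ln(0.9900)/0.480=0.021 → t=8.344; u2·a0=0.4386·0.480=0.211 ≤ a1=0.480 → R1 fires; A=0 R=3 D=7
Draw 11: a1=0.360, a2=0.000, a3=0.000, a4=0.000, a0=0.360; τ=−ln(0.2785)/0.360=3.551 → t=11.895; u2·a0=0.9494·0.360=0.342 ≤ a1=0.360 → R1 fires; A=0 R=2 D=8
Draw 12: a1=0.240, a2=0.000, a3=0.000, a4=0.000, a0=0.240; τ=−ln(0.3208)/0.240=4.737 → t=16.632; u2·a0=0.8369·0.240=0.201 ≤ a1=0.240 → R1 fires; A=0 R=1 D=9
Draw 13: a1=0.120, a2=0.000, a3=0.000, a4=0.000, a0=0.120; τ=−ln(0.7255)/0.120=2.674 → t=19.306 > T=18.9: stop.
A first becomes ≤ 4 when it reaches 4 at the event at t=0.052.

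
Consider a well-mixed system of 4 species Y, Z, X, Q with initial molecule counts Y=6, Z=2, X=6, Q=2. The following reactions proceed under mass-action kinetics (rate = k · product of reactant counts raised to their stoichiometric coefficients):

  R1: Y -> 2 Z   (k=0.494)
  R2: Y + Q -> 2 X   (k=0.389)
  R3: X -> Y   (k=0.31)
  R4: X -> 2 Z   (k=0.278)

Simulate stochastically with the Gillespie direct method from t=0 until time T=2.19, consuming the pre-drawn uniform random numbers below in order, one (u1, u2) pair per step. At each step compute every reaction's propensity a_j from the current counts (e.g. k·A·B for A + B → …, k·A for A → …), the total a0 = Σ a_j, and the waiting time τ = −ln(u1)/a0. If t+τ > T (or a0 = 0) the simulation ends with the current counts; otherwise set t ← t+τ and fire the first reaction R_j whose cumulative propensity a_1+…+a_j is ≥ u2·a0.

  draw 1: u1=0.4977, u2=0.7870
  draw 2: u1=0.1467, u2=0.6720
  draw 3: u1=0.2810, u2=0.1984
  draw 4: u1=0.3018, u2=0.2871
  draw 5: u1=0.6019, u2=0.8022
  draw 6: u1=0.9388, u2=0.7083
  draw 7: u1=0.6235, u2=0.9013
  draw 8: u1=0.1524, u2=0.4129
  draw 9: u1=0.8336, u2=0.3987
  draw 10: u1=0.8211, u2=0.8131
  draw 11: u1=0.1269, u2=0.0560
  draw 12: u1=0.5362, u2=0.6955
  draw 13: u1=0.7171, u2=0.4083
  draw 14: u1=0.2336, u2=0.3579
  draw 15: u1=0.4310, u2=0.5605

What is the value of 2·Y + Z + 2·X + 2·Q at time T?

Check how each reaction changes W = 2·Y + Z + 2·X + 2·Q (weight of products minus weight of reactants):
R1: Y -> 2 Z: (1·2) − (2·1) = 2 − 2 = 0
R2: Y + Q -> 2 X: (2·2) − (2·1 + 2·1) = 4 − 4 = 0
R3: X -> Y: (2·1) − (2·1) = 2 − 2 = 0
R4: X -> 2 Z: (1·2) − (2·1) = 2 − 2 = 0
Every reaction leaves W unchanged, so W is conserved and no simulation is needed: W(T) = W(0) = 2·6 + 2 + 2·6 + 2·2 = 30

Value at T = 30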